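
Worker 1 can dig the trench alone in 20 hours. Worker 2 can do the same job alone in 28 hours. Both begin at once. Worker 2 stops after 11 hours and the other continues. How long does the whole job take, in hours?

85/7 hours

In the first 11 hours the combined rate is 3/35, so 33/35 of the job is done, leaving 2/35.
After worker 2 leaves the rate is 1/20 per hour; the remaining 2/35 takes 8/7 hours.
Total = 11 + 8/7 = 85/7 hours.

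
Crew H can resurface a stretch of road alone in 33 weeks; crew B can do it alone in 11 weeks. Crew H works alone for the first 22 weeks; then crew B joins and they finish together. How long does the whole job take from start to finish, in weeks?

99/4 weeks

In 22 weeks crew H does 22/33 = 2/3 of the job, leaving 1/3.
Crew H and crew B together work at 4/33 per week, so finishing takes 1/3 ÷ 4/33 = 11/4 weeks.
Total time = 22 + 11/4 = 99/4 weeks.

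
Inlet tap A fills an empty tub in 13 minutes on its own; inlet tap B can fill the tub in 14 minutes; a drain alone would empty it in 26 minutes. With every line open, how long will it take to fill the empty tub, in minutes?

91/10 minutes

Net rate = 1/13 + 1/14 − 1/26 = (14 + 13 − 7)/182 = 20/182 = 10/91 per minute.
Filling time = 1 ÷ (10/91) = 91/10 minutes.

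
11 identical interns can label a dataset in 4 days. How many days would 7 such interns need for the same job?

Total work is 11·4 = 44 intern-days.
With 7 interns: 44/7 days.

44/7 days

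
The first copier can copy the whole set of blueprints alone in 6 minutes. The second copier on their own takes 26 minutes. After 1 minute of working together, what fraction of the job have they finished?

8/39

Combined rate: 1/6 + 1/26 = (13 + 3)/78 = 16/78 = 8/39 per minute.
In 1 minute they complete 1·8/39 = 8/39 of the job.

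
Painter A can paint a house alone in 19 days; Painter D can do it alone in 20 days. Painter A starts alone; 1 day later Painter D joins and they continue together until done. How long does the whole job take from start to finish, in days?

133/13 days

In 1 day Painter A does 1/19 of the job, leaving 18/19.
Painter A and Painter D together work at 39/380 per day, so finishing takes 18/19 ÷ 39/380 = 120/13 days.
Total time = 1 + 120/13 = 133/13 days.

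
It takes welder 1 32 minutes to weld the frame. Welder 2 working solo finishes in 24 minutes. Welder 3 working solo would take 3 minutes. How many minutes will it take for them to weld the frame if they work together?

Combined rate: 1/32 + 1/24 + 1/3 = (3 + 4 + 32)/96 = 39/96 = 13/32 per minute.
Time = 1 ÷ (13/32) = 32/13 minutes.

32/13 minutes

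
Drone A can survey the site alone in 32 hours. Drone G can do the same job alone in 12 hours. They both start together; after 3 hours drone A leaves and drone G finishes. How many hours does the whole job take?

87/8 hours

In the first 3 hours the combined rate is 11/96, so 11/32 of the job is done, leaving 21/32.
After drone A leaves the rate is 1/12 per hour; the remaining 21/32 takes 63/8 hours.
Total = 3 + 63/8 = 87/8 hours.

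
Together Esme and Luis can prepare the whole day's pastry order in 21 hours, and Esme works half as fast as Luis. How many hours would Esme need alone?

Let Luis's rate be r; then Esme's rate is (1/2)r, so together (1/2 + 1)r = (3/2)r = 1/21.
Thus r = 2/63 per hour.
Luis alone: 63/2 hours; Esme alone: 63 hours.

63 hours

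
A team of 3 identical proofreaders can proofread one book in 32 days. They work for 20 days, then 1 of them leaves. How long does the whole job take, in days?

38 days

One proofreader does 1/96 of the job per day.
After 20 days with 3 proofreaders, 5/8 is done (3/8 left).
With 2 proofreaders the rate is 2/96 = 1/48, so the rest takes 3/8 ÷ 1/48 = 18 days.
Total = 20 + 18 = 38 days.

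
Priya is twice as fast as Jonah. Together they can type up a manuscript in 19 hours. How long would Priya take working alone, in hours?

57/2 hours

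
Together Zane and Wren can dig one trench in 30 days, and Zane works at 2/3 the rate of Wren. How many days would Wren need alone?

50 days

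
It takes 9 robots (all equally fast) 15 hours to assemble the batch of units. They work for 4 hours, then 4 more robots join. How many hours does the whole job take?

151/13 hours

One robot does 1/135 of the job per hour.
After 4 hours with 9 robots, 4/15 is done (11/15 left).
With 13 robots the rate is 13/135, so the rest takes 11/15 ÷ 13/135 = 99/13 hours.
Total = 4 + 99/13 = 151/13 hours.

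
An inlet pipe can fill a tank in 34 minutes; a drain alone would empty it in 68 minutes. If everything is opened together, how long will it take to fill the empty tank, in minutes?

68 minutes

Net rate = 1/34 − 1/68 = (2 − 1)/68 = 1/68 per minute.
Filling time = 1 ÷ (1/68) = 68 minutes.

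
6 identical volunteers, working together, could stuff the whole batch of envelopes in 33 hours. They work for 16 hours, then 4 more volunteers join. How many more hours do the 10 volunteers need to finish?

51/5 hours

One volunteer does 1/198 of the job per hour.
After 16 hours with 6 volunteers, 16/33 is done (17/33 left).
With 10 volunteers the rate is 10/198 = 5/99, so the rest takes 17/33 ÷ 5/99 = 51/5 hours.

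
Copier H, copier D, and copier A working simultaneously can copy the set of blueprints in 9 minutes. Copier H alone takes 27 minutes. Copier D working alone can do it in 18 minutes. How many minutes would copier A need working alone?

Combined rate is 1/9 per minute.
Known contribution: 1/27 + 1/18 = (2 + 3)/54 = 5/54 per minute.
So copier A's rate is 1/9 − 5/54 = 1/54, meaning 54 minutes alone.

54 minutes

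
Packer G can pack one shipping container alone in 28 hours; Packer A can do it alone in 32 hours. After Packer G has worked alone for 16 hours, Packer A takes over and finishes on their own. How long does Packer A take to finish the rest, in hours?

In 16 hours Packer G does 16/28 = 4/7 of the job, leaving 3/7.
Packer A works at 1/32 per hour, so finishing takes 3/7 ÷ 1/32 = 96/7 hours.

96/7 hours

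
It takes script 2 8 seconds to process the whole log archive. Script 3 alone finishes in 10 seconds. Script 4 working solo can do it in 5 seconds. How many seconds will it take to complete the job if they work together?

40/17 seconds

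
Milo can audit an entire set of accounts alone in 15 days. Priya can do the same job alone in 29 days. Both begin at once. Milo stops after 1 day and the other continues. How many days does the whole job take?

In the first 1 day the combined rate is 44/435, so 44/435 of the job is done, leaving 391/435.
After Milo leaves the rate is 1/29 per day; the remaining 391/435 takes 391/15 days.
Total = 1 + 391/15 = 406/15 days.

406/15 days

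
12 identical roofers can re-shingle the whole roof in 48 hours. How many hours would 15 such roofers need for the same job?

Total work is 12·48 = 576 roofer-hours.
With 15 roofers: 576/15 = 192/5 hours.

192/5 hours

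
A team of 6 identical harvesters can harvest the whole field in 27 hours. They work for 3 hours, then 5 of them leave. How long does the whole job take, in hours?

One harvester does 1/162 of the job per hour.
After 3 hours with 6 harvesters, 1/9 is done (8/9 left).
With 1 harvester the rate is 1/162, so the rest takes 8/9 ÷ 1/162 = 144 hours.
Total = 3 + 144 = 147 hours.

147 hours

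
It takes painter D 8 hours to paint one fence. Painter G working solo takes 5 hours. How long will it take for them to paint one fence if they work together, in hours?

Combined rate: 1/8 + 1/5 = (5 + 8)/40 = 13/40 per hour.
Time = 1 ÷ (13/40) = 40/13 hours.

40/13 hours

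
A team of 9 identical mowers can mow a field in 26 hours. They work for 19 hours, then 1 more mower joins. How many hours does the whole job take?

253/10 hours

One mower does 1/234 of the job per hour.
After 19 hours with 9 mowers, 19/26 is done (7/26 left).
With 10 mowers the rate is 10/234 = 5/117, so the rest takes 7/26 ÷ 5/117 = 63/10 hours.
Total = 19 + 63/10 = 253/10 hours.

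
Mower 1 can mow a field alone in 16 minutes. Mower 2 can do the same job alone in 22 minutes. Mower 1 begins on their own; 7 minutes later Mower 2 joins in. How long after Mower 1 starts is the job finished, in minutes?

232/19 minutes

In the first 7 minutes Mower 1 alone does 7/16 of the job, leaving 9/16.
Once everyone is working, combined rate: 1/16 + 1/22 = (11 + 8)/176 = 19/176 per minute.
Remaining 9/16 at 19/176 per minute takes 99/19 minutes.
Total from the start = 7 + 99/19 = 232/19 minutes.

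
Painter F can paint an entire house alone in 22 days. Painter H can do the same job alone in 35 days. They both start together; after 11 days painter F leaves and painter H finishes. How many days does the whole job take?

35/2 days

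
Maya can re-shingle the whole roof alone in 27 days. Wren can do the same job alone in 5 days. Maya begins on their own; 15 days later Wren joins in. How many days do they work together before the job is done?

15/8 days

In the first 15 days Maya alone does 15/27 = 5/9 of the job, leaving 4/9.
Once everyone is working, combined rate: 1/27 + 1/5 = (5 + 27)/135 = 32/135 per day.
Remaining 4/9 at 32/135 per day takes 15/8 days.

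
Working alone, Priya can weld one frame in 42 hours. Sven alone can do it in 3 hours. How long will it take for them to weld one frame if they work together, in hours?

Combined rate: 1/42 + 1/3 = (1 + 14)/42 = 15/42 = 5/14 per hour.
Time = 1 ÷ (5/14) = 14/5 hours.

14/5 hours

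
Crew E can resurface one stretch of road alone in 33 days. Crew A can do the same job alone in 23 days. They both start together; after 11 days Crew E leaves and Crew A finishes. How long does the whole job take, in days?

In the first 11 days the combined rate is 56/759, so 56/69 of the job is done, leaving 13/69.
After Crew E leaves the rate is 1/23 per day; the remaining 13/69 takes 13/3 days.
Total = 11 + 13/3 = 46/3 days.

46/3 days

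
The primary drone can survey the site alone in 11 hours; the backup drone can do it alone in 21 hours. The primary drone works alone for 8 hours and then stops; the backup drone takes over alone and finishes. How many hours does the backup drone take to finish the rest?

63/11 hours

In 8 hours the primary drone does 8/11 of the job, leaving 3/11.
The backup drone works at 1/21 per hour, so finishing takes 3/11 ÷ 1/21 = 63/11 hours.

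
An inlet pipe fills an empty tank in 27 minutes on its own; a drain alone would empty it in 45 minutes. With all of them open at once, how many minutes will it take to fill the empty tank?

135/2 minutes

Net rate = 1/27 − 1/45 = (5 − 3)/135 = 2/135 per minute.
Filling time = 1 ÷ (2/135) = 135/2 minutes.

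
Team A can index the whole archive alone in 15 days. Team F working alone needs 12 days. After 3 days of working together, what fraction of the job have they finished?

9/20

Combined rate: 1/15 + 1/12 = (4 + 5)/60 = 9/60 = 3/20 per day.
In 3 days they complete 3·3/20 = 9/20 of the job.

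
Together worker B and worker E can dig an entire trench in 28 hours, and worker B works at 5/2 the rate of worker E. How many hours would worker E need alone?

98 hours

Let worker E's rate be r; then worker B's rate is (5/2)r, so together (5/2 + 1)r = (7/2)r = 1/28.
Thus r = 1/98 per hour.
Worker E alone: 98 hours; worker B alone: 196/5 hours.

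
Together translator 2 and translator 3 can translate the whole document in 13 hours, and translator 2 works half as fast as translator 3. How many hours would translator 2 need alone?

39 hours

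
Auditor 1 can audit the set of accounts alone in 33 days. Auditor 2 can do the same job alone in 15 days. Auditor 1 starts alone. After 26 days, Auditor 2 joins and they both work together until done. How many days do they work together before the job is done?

In the first 26 days Auditor 1 alone does 26/33 of the job, leaving 7/33.
Once everyone is working, combined rate: 1/33 + 1/15 = (5 + 11)/165 = 16/165 per day.
Remaining 7/33 at 16/165 per day takes 35/16 days.

35/16 days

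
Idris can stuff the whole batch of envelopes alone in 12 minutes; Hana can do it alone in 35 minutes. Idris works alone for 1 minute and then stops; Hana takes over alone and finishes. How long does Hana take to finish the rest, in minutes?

In 1 minute Idris does 1/12 of the job, leaving 11/12.
Hana works at 1/35 per minute, so finishing takes 11/12 ÷ 1/35 = 385/12 minutes.

385/12 minutes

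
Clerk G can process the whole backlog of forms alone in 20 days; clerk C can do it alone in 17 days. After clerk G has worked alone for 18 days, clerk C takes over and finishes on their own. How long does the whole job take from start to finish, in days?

197/10 days

In 18 days clerk G does 18/20 = 9/10 of the job, leaving 1/10.
Clerk C works at 1/17 per day, so finishing takes 1/10 ÷ 1/17 = 17/10 days.
Total time = 18 + 17/10 = 197/10 days.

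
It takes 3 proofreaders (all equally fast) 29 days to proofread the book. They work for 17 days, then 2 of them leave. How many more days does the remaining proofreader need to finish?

One proofreader does 1/87 of the job per day.
After 17 days with 3 proofreaders, 17/29 is done (12/29 left).
With 1 proofreader the rate is 1/87, so the rest takes 12/29 ÷ 1/87 = 36 days.

36 days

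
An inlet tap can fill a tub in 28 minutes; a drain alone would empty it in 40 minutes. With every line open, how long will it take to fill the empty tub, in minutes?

Net rate = 1/28 − 1/40 = (10 − 7)/280 = 3/280 per minute.
Filling time = 1 ÷ (3/280) = 280/3 minutes.

280/3 minutes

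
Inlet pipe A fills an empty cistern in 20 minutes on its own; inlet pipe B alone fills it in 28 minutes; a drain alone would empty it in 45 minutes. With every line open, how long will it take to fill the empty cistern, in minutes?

Net rate = 1/20 + 1/28 − 1/45 = (63 + 45 − 28)/1260 = 80/1260 = 4/63 per minute.
Filling time = 1 ÷ (4/63) = 63/4 minutes.

63/4 minutes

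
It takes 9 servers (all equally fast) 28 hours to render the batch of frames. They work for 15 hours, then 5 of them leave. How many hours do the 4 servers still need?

117/4 hours

One server does 1/252 of the job per hour.
After 15 hours with 9 servers, 15/28 is done (13/28 left).
With 4 servers the rate is 4/252 = 1/63, so the rest takes 13/28 ÷ 1/63 = 117/4 hours.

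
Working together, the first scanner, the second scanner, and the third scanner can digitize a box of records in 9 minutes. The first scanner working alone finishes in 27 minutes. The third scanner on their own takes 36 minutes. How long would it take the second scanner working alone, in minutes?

108/5 minutes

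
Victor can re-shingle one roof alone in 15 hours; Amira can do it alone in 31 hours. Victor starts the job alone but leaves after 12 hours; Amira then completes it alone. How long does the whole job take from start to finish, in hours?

91/5 hours

In 12 hours Victor does 12/15 = 4/5 of the job, leaving 1/5.
Amira works at 1/31 per hour, so finishing takes 1/5 ÷ 1/31 = 31/5 hours.
Total time = 12 + 31/5 = 91/5 hours.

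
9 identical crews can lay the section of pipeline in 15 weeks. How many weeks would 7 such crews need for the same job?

135/7 weeks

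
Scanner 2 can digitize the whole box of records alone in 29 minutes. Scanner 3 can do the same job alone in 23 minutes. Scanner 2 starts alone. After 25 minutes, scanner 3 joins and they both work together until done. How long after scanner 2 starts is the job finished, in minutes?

348/13 minutes

In the first 25 minutes scanner 2 alone does 25/29 of the job, leaving 4/29.
Once everyone is working, combined rate: 1/29 + 1/23 = (23 + 29)/667 = 52/667 per minute.
Remaining 4/29 at 52/667 per minute takes 23/13 minutes.
Total from the start = 25 + 23/13 = 348/13 minutes.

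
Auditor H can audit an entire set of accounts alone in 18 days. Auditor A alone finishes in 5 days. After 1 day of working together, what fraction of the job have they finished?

23/90

Combined rate: 1/18 + 1/5 = (5 + 18)/90 = 23/90 per day.
In 1 day they complete 1·23/90 = 23/90 of the job.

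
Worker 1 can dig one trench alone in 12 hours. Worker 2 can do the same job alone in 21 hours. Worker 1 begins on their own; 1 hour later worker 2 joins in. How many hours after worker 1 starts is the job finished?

8 hours

In the first 1 hour worker 1 alone does 1/12 of the job, leaving 11/12.
Once everyone is working, combined rate: 1/12 + 1/21 = (7 + 4)/84 = 11/84 per hour.
Remaining 11/12 at 11/84 per hour takes 7 hours.
Total from the start = 1 + 7 = 8 hours.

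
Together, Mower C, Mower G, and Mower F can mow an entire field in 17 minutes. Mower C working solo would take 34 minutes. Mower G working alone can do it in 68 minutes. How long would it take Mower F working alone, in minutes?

Combined rate is 1/17 per minute.
Known contribution: 1/34 + 1/68 = (2 + 1)/68 = 3/68 per minute.
So Mower F's rate is 1/17 − 3/68 = 1/68, meaning 68 minutes alone.

68 minutes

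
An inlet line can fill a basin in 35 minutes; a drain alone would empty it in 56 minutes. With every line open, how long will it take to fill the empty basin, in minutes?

Net rate = 1/35 − 1/56 = (8 − 5)/280 = 3/280 per minute.
Filling time = 1 ÷ (3/280) = 280/3 minutes.

280/3 minutes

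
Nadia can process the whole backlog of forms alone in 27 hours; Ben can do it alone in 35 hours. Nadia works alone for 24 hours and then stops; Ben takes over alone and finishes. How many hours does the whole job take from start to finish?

In 24 hours Nadia does 24/27 = 8/9 of the job, leaving 1/9.
Ben works at 1/35 per hour, so finishing takes 1/9 ÷ 1/35 = 35/9 hours.
Total time = 24 + 35/9 = 251/9 hours.

251/9 hours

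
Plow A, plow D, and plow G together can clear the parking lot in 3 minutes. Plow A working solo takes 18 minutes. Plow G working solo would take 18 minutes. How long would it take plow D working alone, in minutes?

Combined rate is 1/3 per minute.
Known contribution: 1/18 + 1/18 = (1 + 1)/18 = 2/18 = 1/9 per minute.
So plow D's rate is 1/3 − 1/9 = 2/9, meaning 9/2 minutes alone.

9/2 minutes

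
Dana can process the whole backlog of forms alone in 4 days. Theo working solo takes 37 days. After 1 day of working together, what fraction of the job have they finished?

41/148

Combined rate: 1/4 + 1/37 = (37 + 4)/148 = 41/148 per day.
In 1 day they complete 1·41/148 = 41/148 of the job.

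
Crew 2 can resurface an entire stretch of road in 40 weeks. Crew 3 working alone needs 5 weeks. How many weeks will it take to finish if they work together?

With two workers the combined time is the product over the sum: 40·5/(40+5) = 200/45 = 40/9 weeks.

40/9 weeks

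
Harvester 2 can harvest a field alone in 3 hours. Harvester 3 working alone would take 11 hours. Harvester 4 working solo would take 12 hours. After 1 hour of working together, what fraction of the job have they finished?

Combined rate: 1/3 + 1/11 + 1/12 = (44 + 12 + 11)/132 = 67/132 per hour.
In 1 hour they complete 1·67/132 = 67/132 of the job.

67/132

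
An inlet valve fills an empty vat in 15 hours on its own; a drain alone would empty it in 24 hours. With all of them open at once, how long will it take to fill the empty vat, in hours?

Net rate = 1/15 − 1/24 = (8 − 5)/120 = 3/120 = 1/40 per hour.
Filling time = 1 ÷ (1/40) = 40 hours.

40 hours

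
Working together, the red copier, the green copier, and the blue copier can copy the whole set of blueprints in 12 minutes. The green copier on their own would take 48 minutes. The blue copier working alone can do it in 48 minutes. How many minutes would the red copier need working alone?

24 minutes

Combined rate is 1/12 per minute.
Known contribution: 1/48 + 1/48 = (1 + 1)/48 = 2/48 = 1/24 per minute.
So the red copier's rate is 1/12 − 1/24 = 1/24, meaning 24 minutes alone.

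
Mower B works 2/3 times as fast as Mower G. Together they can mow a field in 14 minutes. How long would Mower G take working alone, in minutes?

Let Mower G's rate be r; then Mower B's rate is (2/3)r, so together (2/3 + 1)r = (5/3)r = 1/14.
Thus r = 3/70 per minute.
Mower G alone: 70/3 minutes; Mower B alone: 35 minutes.

70/3 minutes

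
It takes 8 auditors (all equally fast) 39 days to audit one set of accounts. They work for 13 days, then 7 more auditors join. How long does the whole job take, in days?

403/15 days

One auditor does 1/312 of the job per day.
After 13 days with 8 auditors, 1/3 is done (2/3 left).
With 15 auditors the rate is 15/312 = 5/104, so the rest takes 2/3 ÷ 5/104 = 208/15 days.
Total = 13 + 208/15 = 403/15 days.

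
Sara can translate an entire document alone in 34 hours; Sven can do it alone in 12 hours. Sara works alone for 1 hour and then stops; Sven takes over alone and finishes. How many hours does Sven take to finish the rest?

In 1 hour Sara does 1/34 of the job, leaving 33/34.
Sven works at 1/12 per hour, so finishing takes 33/34 ÷ 1/12 = 198/17 hours.

198/17 hours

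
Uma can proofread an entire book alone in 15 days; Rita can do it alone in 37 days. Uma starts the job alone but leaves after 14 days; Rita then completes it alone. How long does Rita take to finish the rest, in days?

37/15 days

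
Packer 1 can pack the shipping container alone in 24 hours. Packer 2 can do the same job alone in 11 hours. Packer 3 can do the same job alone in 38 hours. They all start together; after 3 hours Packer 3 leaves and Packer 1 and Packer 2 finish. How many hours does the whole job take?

132/19 hours

In the first 3 hours the combined rate is 797/5016, so 797/1672 of the job is done, leaving 875/1672.
After Packer 3 leaves the rate is 35/264 per hour; the remaining 875/1672 takes 75/19 hours.
Total = 3 + 75/19 = 132/19 hours.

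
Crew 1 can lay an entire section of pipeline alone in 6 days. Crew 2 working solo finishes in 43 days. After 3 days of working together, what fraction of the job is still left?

37/86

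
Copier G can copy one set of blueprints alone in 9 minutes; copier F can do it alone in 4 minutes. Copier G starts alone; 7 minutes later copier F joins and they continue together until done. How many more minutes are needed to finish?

8/13 minutes

In 7 minutes copier G does 7/9 of the job, leaving 2/9.
Copier G and copier F together work at 13/36 per minute, so finishing takes 2/9 ÷ 13/36 = 8/13 minutes.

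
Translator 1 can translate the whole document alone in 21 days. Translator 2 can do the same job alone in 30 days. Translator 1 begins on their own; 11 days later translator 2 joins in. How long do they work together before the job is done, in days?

100/17 days

In the first 11 days translator 1 alone does 11/21 of the job, leaving 10/21.
Once everyone is working, combined rate: 1/21 + 1/30 = (10 + 7)/210 = 17/210 per day.
Remaining 10/21 at 17/210 per day takes 100/17 days.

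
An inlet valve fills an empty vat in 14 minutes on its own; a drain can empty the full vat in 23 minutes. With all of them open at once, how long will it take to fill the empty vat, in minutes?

Net rate = 1/14 − 1/23 = (23 − 14)/322 = 9/322 per minute.
Filling time = 1 ÷ (9/322) = 322/9 minutes.

322/9 minutes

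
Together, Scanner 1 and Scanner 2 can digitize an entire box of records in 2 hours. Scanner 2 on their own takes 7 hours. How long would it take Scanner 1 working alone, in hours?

Combined rate is 1/2 per hour.
Known contribution: 1/7 per hour.
So Scanner 1's rate is 1/2 − 1/7 = 5/14, meaning 14/5 hours alone.

14/5 hours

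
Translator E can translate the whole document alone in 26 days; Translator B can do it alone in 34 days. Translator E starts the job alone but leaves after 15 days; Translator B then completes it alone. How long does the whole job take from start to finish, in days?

382/13 days

In 15 days Translator E does 15/26 of the job, leaving 11/26.
Translator B works at 1/34 per day, so finishing takes 11/26 ÷ 1/34 = 187/13 days.
Total time = 15 + 187/13 = 382/13 days.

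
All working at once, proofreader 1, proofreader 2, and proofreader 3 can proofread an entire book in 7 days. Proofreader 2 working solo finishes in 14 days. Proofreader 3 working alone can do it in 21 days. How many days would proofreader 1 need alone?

Combined rate is 1/7 per day.
Known contribution: 1/14 + 1/21 = (3 + 2)/42 = 5/42 per day.
So proofreader 1's rate is 1/7 − 5/42 = 1/42, meaning 42 days alone.

42 days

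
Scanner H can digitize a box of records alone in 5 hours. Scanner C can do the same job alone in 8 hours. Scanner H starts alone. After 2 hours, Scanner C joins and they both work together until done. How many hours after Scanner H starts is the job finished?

50/13 hours

In the first 2 hours Scanner H alone does 2/5 of the job, leaving 3/5.
Once everyone is working, combined rate: 1/5 + 1/8 = (8 + 5)/40 = 13/40 per hour.
Remaining 3/5 at 13/40 per hour takes 24/13 hours.
Total from the start = 2 + 24/13 = 50/13 hours.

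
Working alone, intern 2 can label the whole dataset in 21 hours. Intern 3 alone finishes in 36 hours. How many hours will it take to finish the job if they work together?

Combined rate: 1/21 + 1/36 = (12 + 7)/252 = 19/252 per hour.
Time = 1 ÷ (19/252) = 252/19 hours.

252/19 hours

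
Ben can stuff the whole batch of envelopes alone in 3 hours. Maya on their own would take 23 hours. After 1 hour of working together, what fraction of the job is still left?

43/69

Combined rate: 1/3 + 1/23 = (23 + 3)/69 = 26/69 per hour.
In 1 hour they complete 1·26/69 = 26/69 of the job.
So 43/69 remains.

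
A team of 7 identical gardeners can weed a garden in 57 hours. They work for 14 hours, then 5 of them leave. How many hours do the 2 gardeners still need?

One gardener does 1/399 of the job per hour.
After 14 hours with 7 gardeners, 14/57 is done (43/57 left).
With 2 gardeners the rate is 2/399, so the rest takes 43/57 ÷ 2/399 = 301/2 hours.

301/2 hours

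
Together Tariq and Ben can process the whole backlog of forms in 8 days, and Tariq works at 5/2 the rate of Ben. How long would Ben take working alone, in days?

Let Ben's rate be r; then Tariq's rate is (5/2)r, so together (5/2 + 1)r = (7/2)r = 1/8.
Thus r = 1/28 per day.
Ben alone: 28 days; Tariq alone: 56/5 days.

28 days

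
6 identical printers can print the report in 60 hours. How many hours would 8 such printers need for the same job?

Total work is 6·60 = 360 printer-hours.
With 8 printers: 360/8 = 45 hours.

45 hours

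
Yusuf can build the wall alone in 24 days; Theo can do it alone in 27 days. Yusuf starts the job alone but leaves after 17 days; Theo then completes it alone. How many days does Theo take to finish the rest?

63/8 days

In 17 days Yusuf does 17/24 of the job, leaving 7/24.
Theo works at 1/27 per day, so finishing takes 7/24 ÷ 1/27 = 63/8 days.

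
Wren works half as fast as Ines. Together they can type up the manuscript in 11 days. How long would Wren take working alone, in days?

Let Ines's rate be r; then Wren's rate is (1/2)r, so together (1/2 + 1)r = (3/2)r = 1/11.
Thus r = 2/33 per day.
Ines alone: 33/2 days; Wren alone: 33 days.

33 days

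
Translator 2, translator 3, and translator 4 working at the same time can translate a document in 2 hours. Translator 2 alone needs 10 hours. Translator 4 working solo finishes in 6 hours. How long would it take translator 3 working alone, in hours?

Combined rate is 1/2 per hour.
Known contribution: 1/10 + 1/6 = (3 + 5)/30 = 8/30 = 4/15 per hour.
So translator 3's rate is 1/2 − 4/15 = 7/30, meaning 30/7 hours alone.

30/7 hours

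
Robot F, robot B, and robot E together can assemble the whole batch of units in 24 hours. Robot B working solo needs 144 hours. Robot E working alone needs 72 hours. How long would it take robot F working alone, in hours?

48 hours

Combined rate is 1/24 per hour.
Known contribution: 1/144 + 1/72 = (1 + 2)/144 = 3/144 = 1/48 per hour.
So robot F's rate is 1/24 − 1/48 = 1/48, meaning 48 hours alone.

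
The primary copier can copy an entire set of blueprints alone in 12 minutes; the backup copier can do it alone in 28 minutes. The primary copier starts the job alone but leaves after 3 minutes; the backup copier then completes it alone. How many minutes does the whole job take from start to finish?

24 minutes

In 3 minutes the primary copier does 3/12 = 1/4 of the job, leaving 3/4.
The backup copier works at 1/28 per minute, so finishing takes 3/4 ÷ 1/28 = 21 minutes.
Total time = 3 + 21 = 24 minutes.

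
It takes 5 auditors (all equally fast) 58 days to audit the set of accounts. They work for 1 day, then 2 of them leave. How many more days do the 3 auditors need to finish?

95 days

One auditor does 1/290 of the job per day.
After 1 day with 5 auditors, 1/58 is done (57/58 left).
With 3 auditors the rate is 3/290, so the rest takes 57/58 ÷ 3/290 = 95 days.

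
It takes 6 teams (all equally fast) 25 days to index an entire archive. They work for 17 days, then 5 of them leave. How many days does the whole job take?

One team does 1/150 of the job per day.
After 17 days with 6 teams, 17/25 is done (8/25 left).
With 1 team the rate is 1/150, so the rest takes 8/25 ÷ 1/150 = 48 days.
Total = 17 + 48 = 65 days.

65 days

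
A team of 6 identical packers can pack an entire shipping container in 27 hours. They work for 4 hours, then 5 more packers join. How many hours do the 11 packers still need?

One packer does 1/162 of the job per hour.
After 4 hours with 6 packers, 4/27 is done (23/27 left).
With 11 packers the rate is 11/162, so the rest takes 23/27 ÷ 11/162 = 138/11 hours.

138/11 hours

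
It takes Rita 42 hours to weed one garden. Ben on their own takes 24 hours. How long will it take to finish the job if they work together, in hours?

168/11 hours

Combined rate: 1/42 + 1/24 = (4 + 7)/168 = 11/168 per hour.
Time = 1 ÷ (11/168) = 168/11 hours.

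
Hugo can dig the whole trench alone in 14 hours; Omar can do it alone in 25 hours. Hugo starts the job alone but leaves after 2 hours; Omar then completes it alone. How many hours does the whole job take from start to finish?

In 2 hours Hugo does 2/14 = 1/7 of the job, leaving 6/7.
Omar works at 1/25 per hour, so finishing takes 6/7 ÷ 1/25 = 150/7 hours.
Total time = 2 + 150/7 = 164/7 hours.

164/7 hours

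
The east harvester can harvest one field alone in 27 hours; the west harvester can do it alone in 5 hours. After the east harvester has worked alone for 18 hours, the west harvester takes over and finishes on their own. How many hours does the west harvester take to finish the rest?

5/3 hours

In 18 hours the east harvester does 18/27 = 2/3 of the job, leaving 1/3.
The west harvester works at 1/5 per hour, so finishing takes 1/3 ÷ 1/5 = 5/3 hours.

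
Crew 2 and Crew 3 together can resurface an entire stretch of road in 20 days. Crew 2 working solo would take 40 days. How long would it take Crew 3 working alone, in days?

40 days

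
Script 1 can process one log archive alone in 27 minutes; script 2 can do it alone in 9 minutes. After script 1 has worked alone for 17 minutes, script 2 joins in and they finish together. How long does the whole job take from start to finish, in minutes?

In 17 minutes script 1 does 17/27 of the job, leaving 10/27.
Script 1 and script 2 together work at 4/27 per minute, so finishing takes 10/27 ÷ 4/27 = 5/2 minutes.
Total time = 17 + 5/2 = 39/2 minutes.

39/2 minutes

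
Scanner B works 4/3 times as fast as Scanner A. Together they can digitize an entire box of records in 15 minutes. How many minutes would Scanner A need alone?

Let Scanner A's rate be r; then Scanner B's rate is (4/3)r, so together (4/3 + 1)r = (7/3)r = 1/15.
Thus r = 1/35 per minute.
Scanner A alone: 35 minutes; Scanner B alone: 105/4 minutes.

35 minutes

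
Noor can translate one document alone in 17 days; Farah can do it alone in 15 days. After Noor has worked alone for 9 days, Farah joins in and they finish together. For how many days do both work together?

In 9 days Noor does 9/17 of the job, leaving 8/17.
Noor and Farah together work at 32/255 per day, so finishing takes 8/17 ÷ 32/255 = 15/4 days.

15/4 days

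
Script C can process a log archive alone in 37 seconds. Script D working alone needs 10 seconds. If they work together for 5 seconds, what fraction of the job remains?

27/74

Combined rate: 1/37 + 1/10 = (10 + 37)/370 = 47/370 per second.
In 5 seconds they complete 5·47/370 = 47/74 of the job.
So 27/74 remains.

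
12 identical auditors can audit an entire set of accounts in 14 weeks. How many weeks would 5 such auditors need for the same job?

168/5 weeks

Total work is 12·14 = 168 auditor-weeks.
With 5 auditors: 168/5 weeks.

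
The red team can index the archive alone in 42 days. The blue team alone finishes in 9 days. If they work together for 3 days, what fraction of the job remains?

Combined rate: 1/42 + 1/9 = (3 + 14)/126 = 17/126 per day.
In 3 days they complete 3·17/126 = 17/42 of the job.
So 25/42 remains.

25/42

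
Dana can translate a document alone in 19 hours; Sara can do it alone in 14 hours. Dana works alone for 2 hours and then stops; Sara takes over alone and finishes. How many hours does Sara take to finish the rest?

238/19 hours

In 2 hours Dana does 2/19 of the job, leaving 17/19.
Sara works at 1/14 per hour, so finishing takes 17/19 ÷ 1/14 = 238/19 hours.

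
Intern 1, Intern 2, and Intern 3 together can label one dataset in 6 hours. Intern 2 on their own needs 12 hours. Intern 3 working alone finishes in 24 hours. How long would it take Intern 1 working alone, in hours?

24 hours

Combined rate is 1/6 per hour.
Known contribution: 1/12 + 1/24 = (2 + 1)/24 = 3/24 = 1/8 per hour.
So Intern 1's rate is 1/6 − 1/8 = 1/24, meaning 24 hours alone.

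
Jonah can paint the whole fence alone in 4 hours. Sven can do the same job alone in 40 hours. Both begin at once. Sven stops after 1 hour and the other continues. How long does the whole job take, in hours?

39/10 hours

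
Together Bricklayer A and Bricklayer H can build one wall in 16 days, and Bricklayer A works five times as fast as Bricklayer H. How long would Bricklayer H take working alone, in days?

Let Bricklayer H's rate be r; then Bricklayer A's rate is 5r, so together (5 + 1)r = 6r = 1/16.
Thus r = 1/96 per day.
Bricklayer H alone: 96 days; Bricklayer A alone: 96/5 days.

96 days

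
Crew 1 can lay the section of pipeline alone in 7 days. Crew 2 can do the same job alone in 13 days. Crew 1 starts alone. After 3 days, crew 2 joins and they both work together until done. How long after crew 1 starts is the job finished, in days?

In the first 3 days crew 1 alone does 3/7 of the job, leaving 4/7.
Once everyone is working, combined rate: 1/7 + 1/13 = (13 + 7)/91 = 20/91 per day.
Remaining 4/7 at 20/91 per day takes 13/5 days.
Total from the start = 3 + 13/5 = 28/5 days.

28/5 days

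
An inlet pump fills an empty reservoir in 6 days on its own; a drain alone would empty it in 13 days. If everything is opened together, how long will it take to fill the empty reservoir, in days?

Net rate = 1/6 − 1/13 = (13 − 6)/78 = 7/78 per day.
Filling time = 1 ÷ (7/78) = 78/7 days.

78/7 days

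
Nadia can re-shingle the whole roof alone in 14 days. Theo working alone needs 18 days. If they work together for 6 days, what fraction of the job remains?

5/21

Combined rate: 1/14 + 1/18 = (9 + 7)/126 = 16/126 = 8/63 per day.
In 6 days they complete 6·8/63 = 16/21 of the job.
So 5/21 remains.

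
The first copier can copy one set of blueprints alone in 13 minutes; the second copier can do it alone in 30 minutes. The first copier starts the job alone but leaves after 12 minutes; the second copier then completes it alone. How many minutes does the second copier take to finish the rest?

In 12 minutes the first copier does 12/13 of the job, leaving 1/13.
The second copier works at 1/30 per minute, so finishing takes 1/13 ÷ 1/30 = 30/13 minutes.

30/13 minutes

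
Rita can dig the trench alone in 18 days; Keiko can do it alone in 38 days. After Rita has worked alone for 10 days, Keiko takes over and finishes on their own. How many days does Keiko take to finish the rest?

152/9 days

In 10 days Rita does 10/18 = 5/9 of the job, leaving 4/9.
Keiko works at 1/38 per day, so finishing takes 4/9 ÷ 1/38 = 152/9 days.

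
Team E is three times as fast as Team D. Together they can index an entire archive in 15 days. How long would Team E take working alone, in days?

Let Team D's rate be r; then Team E's rate is 3r, so together (3 + 1)r = 4r = 1/15.
Thus r = 1/60 per day.
Team D alone: 60 days; Team E alone: 20 days.

20 days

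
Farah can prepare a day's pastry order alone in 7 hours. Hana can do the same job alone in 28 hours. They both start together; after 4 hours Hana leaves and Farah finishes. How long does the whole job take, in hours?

6 hours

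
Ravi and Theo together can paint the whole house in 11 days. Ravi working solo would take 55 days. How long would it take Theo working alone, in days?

55/4 days

Combined rate is 1/11 per day.
Known contribution: 1/55 per day.
So Theo's rate is 1/11 − 1/55 = 4/55, meaning 55/4 days alone.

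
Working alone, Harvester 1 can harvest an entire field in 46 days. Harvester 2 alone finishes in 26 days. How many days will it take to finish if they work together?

With two workers the combined time is the product over the sum: 46·26/(46+26) = 1196/72 = 299/18 days.

299/18 days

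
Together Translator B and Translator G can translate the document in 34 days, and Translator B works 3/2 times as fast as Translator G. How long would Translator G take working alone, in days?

85 days

Let Translator G's rate be r; then Translator B's rate is (3/2)r, so together (3/2 + 1)r = (5/2)r = 1/34.
Thus r = 1/85 per day.
Translator G alone: 85 days; Translator B alone: 170/3 days.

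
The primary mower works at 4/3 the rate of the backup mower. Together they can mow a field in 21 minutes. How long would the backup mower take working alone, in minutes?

Let the backup mower's rate be r; then the primary mower's rate is (4/3)r, so together (4/3 + 1)r = (7/3)r = 1/21.
Thus r = 1/49 per minute.
The backup mower alone: 49 minutes; the primary mower alone: 147/4 minutes.

49 minutes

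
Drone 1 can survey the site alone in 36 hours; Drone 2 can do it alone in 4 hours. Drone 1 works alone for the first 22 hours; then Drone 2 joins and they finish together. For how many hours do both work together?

In 22 hours Drone 1 does 22/36 = 11/18 of the job, leaving 7/18.
Drone 1 and Drone 2 together work at 5/18 per hour, so finishing takes 7/18 ÷ 5/18 = 7/5 hours.

7/5 hours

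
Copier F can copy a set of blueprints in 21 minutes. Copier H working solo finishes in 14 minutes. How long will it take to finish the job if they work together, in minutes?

42/5 minutes

Combined rate: 1/21 + 1/14 = (2 + 3)/42 = 5/42 per minute.
Time = 1 ÷ (5/42) = 42/5 minutes.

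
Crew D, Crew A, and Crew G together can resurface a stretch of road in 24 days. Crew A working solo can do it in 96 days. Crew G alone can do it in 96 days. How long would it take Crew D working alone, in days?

Combined rate is 1/24 per day.
Known contribution: 1/96 + 1/96 = (1 + 1)/96 = 2/96 = 1/48 per day.
So Crew D's rate is 1/24 − 1/48 = 1/48, meaning 48 days alone.

48 days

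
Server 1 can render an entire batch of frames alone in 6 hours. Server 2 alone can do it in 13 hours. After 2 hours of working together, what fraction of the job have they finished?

19/39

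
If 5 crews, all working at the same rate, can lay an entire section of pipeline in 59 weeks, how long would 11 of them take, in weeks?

295/11 weeks

Total work is 5·59 = 295 crew-weeks.
With 11 crews: 295/11 weeks.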